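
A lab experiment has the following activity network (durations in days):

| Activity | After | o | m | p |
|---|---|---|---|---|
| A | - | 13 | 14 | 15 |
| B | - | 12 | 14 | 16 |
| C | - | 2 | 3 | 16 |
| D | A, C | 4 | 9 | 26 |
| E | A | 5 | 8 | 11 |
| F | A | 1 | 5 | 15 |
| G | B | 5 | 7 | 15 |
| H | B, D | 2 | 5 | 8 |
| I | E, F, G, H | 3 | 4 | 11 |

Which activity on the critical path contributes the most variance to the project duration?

te_A = (13 + 4·14 + 15)/6 = 84/6 = 14; σ²_A = ((15−13)/6)² = 0.111
te_B = (12 + 4·14 + 16)/6 = 84/6 = 14; σ²_B = ((16−12)/6)² = 0.444
te_C = (2 + 4·3 + 16)/6 = 30/6 = 5; σ²_C = ((16−2)/6)² = 5.444
te_D = (4 + 4·9 + 26)/6 = 66/6 = 11; σ²_D = ((26−4)/6)² = 13.444
te_E = (5 + 4·8 + 11)/6 = 48/6 = 8; σ²_E = ((11−5)/6)² = 1.000
te_F = (1 + 4·5 + 15)/6 = 36/6 = 6; σ²_F = ((15−1)/6)² = 5.444
te_G = (5 + 4·7 + 15)/6 = 48/6 = 8; σ²_G = ((15−5)/6)² = 2.778
te_H = (2 + 4·5 + 8)/6 = 30/6 = 5; σ²_H = ((8−2)/6)² = 1.000
te_I = (3 + 4·4 + 11)/6 = 30/6 = 5; σ²_I = ((11−3)/6)² = 1.778

Forward pass:
ES_A = 0; EF_A = 14
ES_B = 0; EF_B = 14
ES_C = 0; EF_C = 5
ES_D = max(EF_A=14, EF_C=5) = 14; EF_D = 14+11 = 25
ES_E = 14; EF_E = 14+8 = 22
ES_F = 14; EF_F = 14+6 = 20
ES_G = 14; EF_G = 14+8 = 22
ES_H = max(EF_B=14, EF_D=25) = 25; EF_H = 25+5 = 30
ES_I = max(EF_E=22, EF_F=20, EF_G=22, EF_H=30) = 30; EF_I = 30+5 = 35
Expected project duration μ = 35 days. Critical path: A → D → H → I.

Variances on critical path: σ²_A=0.111, σ²_D=13.444, σ²_H=1.000, σ²_I=1.778.
Largest is σ²_D = 13.444.

D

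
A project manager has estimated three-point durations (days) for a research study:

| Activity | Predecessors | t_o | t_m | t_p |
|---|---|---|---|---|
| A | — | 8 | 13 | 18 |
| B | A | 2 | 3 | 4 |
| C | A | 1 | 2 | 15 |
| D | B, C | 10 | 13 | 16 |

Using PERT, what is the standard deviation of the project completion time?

3.04 days

te_A = (8 + 4·13 + 18)/6 = 78/6 = 13; σ²_A = ((18−8)/6)² = 2.778
te_B = (2 + 4·3 + 4)/6 = 18/6 = 3; σ²_B = ((4−2)/6)² = 0.111
te_C = (1 + 4·2 + 15)/6 = 24/6 = 4; σ²_C = ((15−1)/6)² = 5.444
te_D = (10 + 4·13 + 16)/6 = 78/6 = 13; σ²_D = ((16−10)/6)² = 1.000

Forward pass:
ES_A = 0; EF_A = 13
ES_B = 13; EF_B = 13+3 = 16
ES_C = 13; EF_C = 13+4 = 17
ES_D = max(EF_B=16, EF_C=17) = 17; EF_D = 17+13 = 30
Expected project duration μ = 30 days. Critical path: A → C → D.

Variance along critical path = 2.778 + 5.444 + 1.000 = 9.222
σ = √9.222 = 3.037 days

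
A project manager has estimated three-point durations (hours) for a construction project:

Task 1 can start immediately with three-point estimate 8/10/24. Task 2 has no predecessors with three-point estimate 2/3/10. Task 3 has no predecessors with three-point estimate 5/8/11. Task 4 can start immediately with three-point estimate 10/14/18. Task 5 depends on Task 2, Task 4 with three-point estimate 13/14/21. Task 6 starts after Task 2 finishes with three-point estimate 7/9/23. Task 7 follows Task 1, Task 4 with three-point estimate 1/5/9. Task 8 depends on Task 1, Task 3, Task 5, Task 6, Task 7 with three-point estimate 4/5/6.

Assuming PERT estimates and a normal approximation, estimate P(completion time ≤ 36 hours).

te_Task 1 = (8 + 4·10 + 24)/6 = 72/6 = 12; σ²_Task 1 = ((24−8)/6)² = 7.111
te_Task 2 = (2 + 4·3 + 10)/6 = 24/6 = 4; σ²_Task 2 = ((10−2)/6)² = 1.778
te_Task 3 = (5 + 4·8 + 11)/6 = 48/6 = 8; σ²_Task 3 = ((11−5)/6)² = 1.000
te_Task 4 = (10 + 4·14 + 18)/6 = 84/6 = 14; σ²_Task 4 = ((18−10)/6)² = 1.778
te_Task 5 = (13 + 4·14 + 21)/6 = 90/6 = 15; σ²_Task 5 = ((21−13)/6)² = 1.778
te_Task 6 = (7 + 4·9 + 23)/6 = 66/6 = 11; σ²_Task 6 = ((23−7)/6)² = 7.111
te_Task 7 = (1 + 4·5 + 9)/6 = 30/6 = 5; σ²_Task 7 = ((9−1)/6)² = 1.778
te_Task 8 = (4 + 4·5 + 6)/6 = 30/6 = 5; σ²_Task 8 = ((6−4)/6)² = 0.111

Forward pass:
ES_Task 1 = 0; EF_Task 1 = 12
ES_Task 2 = 0; EF_Task 2 = 4
ES_Task 3 = 0; EF_Task 3 = 8
ES_Task 4 = 0; EF_Task 4 = 14
ES_Task 5 = max(EF_Task 2=4, EF_Task 4=14) = 14; EF_Task 5 = 14+15 = 29
ES_Task 6 = 4; EF_Task 6 = 4+11 = 15
ES_Task 7 = max(EF_Task 1=12, EF_Task 4=14) = 14; EF_Task 7 = 14+5 = 19
ES_Task 8 = max(EF_Task 1=12, EF_Task 3=8, EF_Task 5=29, EF_Task 6=15, EF_Task 7=19) = 29; EF_Task 8 = 29+5 = 34
Expected project duration μ = 34 hours. Critical path: Task 4 → Task 5 → Task 8.

Variance along critical path = 1.778 + 1.778 + 0.111 = 3.667; σ = √3.667 = 1.915 hours.
Z = (36 − 34) / 1.915 = 1.044
P(T ≤ 36) = Φ(1.044) ≈ 0.852

0.852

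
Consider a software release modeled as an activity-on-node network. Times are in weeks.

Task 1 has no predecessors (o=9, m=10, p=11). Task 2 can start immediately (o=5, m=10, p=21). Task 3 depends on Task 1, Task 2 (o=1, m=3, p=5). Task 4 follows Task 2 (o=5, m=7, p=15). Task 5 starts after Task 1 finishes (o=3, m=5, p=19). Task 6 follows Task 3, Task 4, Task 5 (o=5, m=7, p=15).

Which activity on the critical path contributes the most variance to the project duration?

te_Task 1 = (9 + 4·10 + 11)/6 = 60/6 = 10; σ²_Task 1 = ((11−9)/6)² = 0.111
te_Task 2 = (5 + 4·10 + 21)/6 = 66/6 = 11; σ²_Task 2 = ((21−5)/6)² = 7.111
te_Task 3 = (1 + 4·3 + 5)/6 = 18/6 = 3; σ²_Task 3 = ((5−1)/6)² = 0.444
te_Task 4 = (5 + 4·7 + 15)/6 = 48/6 = 8; σ²_Task 4 = ((15−5)/6)² = 2.778
te_Task 5 = (3 + 4·5 + 19)/6 = 42/6 = 7; σ²_Task 5 = ((19−3)/6)² = 7.111
te_Task 6 = (5 + 4·7 + 15)/6 = 48/6 = 8; σ²_Task 6 = ((15−5)/6)² = 2.778

Forward pass:
ES_Task 1 = 0; EF_Task 1 = 10
ES_Task 2 = 0; EF_Task 2 = 11
ES_Task 3 = max(EF_Task 1=10, EF_Task 2=11) = 11; EF_Task 3 = 11+3 = 14
ES_Task 4 = 11; EF_Task 4 = 11+8 = 19
ES_Task 5 = 10; EF_Task 5 = 10+7 = 17
ES_Task 6 = max(EF_Task 3=14, EF_Task 4=19, EF_Task 5=17) = 19; EF_Task 6 = 19+8 = 27
Expected project duration μ = 27 weeks. Critical path: Task 2 → Task 4 → Task 6.

Variances on critical path: σ²_Task 2=7.111, σ²_Task 4=2.778, σ²_Task 6=2.778.
Largest is σ²_Task 2 = 7.111.

Task 2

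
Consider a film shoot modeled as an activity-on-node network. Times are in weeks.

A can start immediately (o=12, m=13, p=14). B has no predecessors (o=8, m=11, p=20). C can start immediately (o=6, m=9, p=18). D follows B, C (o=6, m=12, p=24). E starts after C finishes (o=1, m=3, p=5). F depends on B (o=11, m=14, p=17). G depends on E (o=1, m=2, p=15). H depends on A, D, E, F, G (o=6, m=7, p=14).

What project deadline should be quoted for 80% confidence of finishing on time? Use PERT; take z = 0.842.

36.2 weeks

te_A = (12 + 4·13 + 14)/6 = 78/6 = 13; σ²_A = ((14−12)/6)² = 0.111
te_B = (8 + 4·11 + 20)/6 = 72/6 = 12; σ²_B = ((20−8)/6)² = 4.000
te_C = (6 + 4·9 + 18)/6 = 60/6 = 10; σ²_C = ((18−6)/6)² = 4.000
te_D = (6 + 4·12 + 24)/6 = 78/6 = 13; σ²_D = ((24−6)/6)² = 9.000
te_E = (1 + 4·3 + 5)/6 = 18/6 = 3; σ²_E = ((5−1)/6)² = 0.444
te_F = (11 + 4·14 + 17)/6 = 84/6 = 14; σ²_F = ((17−11)/6)² = 1.000
te_G = (1 + 4·2 + 15)/6 = 24/6 = 4; σ²_G = ((15−1)/6)² = 5.444
te_H = (6 + 4·7 + 14)/6 = 48/6 = 8; σ²_H = ((14−6)/6)² = 1.778

Forward pass:
ES_A = 0; EF_A = 13
ES_B = 0; EF_B = 12
ES_C = 0; EF_C = 10
ES_D = max(EF_B=12, EF_C=10) = 12; EF_D = 12+13 = 25
ES_E = 10; EF_E = 10+3 = 13
ES_F = 12; EF_F = 12+14 = 26
ES_G = 13; EF_G = 13+4 = 17
ES_H = max(EF_A=13, EF_D=25, EF_E=13, EF_F=26, EF_G=17) = 26; EF_H = 26+8 = 34
Expected project duration μ = 34 weeks. Critical path: B → F → H.

Variance along critical path = 4.000 + 1.000 + 1.778 = 6.778; σ = 2.603 weeks.
D = μ + z·σ = 34 + 0.842·2.603 = 36.2 weeks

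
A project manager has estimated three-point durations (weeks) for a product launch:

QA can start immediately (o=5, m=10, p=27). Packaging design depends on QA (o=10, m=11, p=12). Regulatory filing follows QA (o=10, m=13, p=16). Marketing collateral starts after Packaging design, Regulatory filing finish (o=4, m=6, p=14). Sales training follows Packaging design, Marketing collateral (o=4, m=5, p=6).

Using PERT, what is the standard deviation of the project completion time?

te_QA = (5 + 4·10 + 27)/6 = 72/6 = 12; σ²_QA = ((27−5)/6)² = 13.444
te_Packaging design = (10 + 4·11 + 12)/6 = 66/6 = 11; σ²_Packaging design = ((12−10)/6)² = 0.111
te_Regulatory filing = (10 + 4·13 + 16)/6 = 78/6 = 13; σ²_Regulatory filing = ((16−10)/6)² = 1.000
te_Marketing collateral = (4 + 4·6 + 14)/6 = 42/6 = 7; σ²_Marketing collateral = ((14−4)/6)² = 2.778
te_Sales training = (4 + 4·5 + 6)/6 = 30/6 = 5; σ²_Sales training = ((6−4)/6)² = 0.111

Forward pass:
ES_QA = 0; EF_QA = 12
ES_Packaging design = 12; EF_Packaging design = 12+11 = 23
ES_Regulatory filing = 12; EF_Regulatory filing = 12+13 = 25
ES_Marketing collateral = max(EF_Packaging design=23, EF_Regulatory filing=25) = 25; EF_Marketing collateral = 25+7 = 32
ES_Sales training = max(EF_Packaging design=23, EF_Marketing collateral=32) = 32; EF_Sales training = 32+5 = 37
Expected project duration μ = 37 weeks. Critical path: QA → Regulatory filing → Marketing collateral → Sales training.

Variance along critical path = 13.444 + 1.000 + 2.778 + 0.111 = 17.333
σ = √17.333 = 4.163 weeks

4.16 weeks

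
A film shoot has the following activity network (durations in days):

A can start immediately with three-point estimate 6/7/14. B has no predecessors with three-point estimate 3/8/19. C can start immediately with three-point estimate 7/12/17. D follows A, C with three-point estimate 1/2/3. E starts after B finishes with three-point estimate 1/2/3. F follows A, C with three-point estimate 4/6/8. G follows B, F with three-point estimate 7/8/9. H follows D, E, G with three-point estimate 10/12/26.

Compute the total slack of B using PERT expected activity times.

9 days

te_A = (6 + 4·7 + 14)/6 = 48/6 = 8
te_B = (3 + 4·8 + 19)/6 = 54/6 = 9
te_C = (7 + 4·12 + 17)/6 = 72/6 = 12
te_D = (1 + 4·2 + 3)/6 = 12/6 = 2
te_E = (1 + 4·2 + 3)/6 = 12/6 = 2
te_F = (4 + 4·6 + 8)/6 = 36/6 = 6
te_G = (7 + 4·8 + 9)/6 = 48/6 = 8
te_H = (10 + 4·12 + 26)/6 = 84/6 = 14

Forward pass:
ES_A = 0; EF_A = 8
ES_B = 0; EF_B = 9
ES_C = 0; EF_C = 12
ES_D = max(EF_A=8, EF_C=12) = 12; EF_D = 12+2 = 14
ES_E = 9; EF_E = 9+2 = 11
ES_F = max(EF_A=8, EF_C=12) = 12; EF_F = 12+6 = 18
ES_G = max(EF_B=9, EF_F=18) = 18; EF_G = 18+8 = 26
ES_H = max(EF_D=14, EF_E=11, EF_G=26) = 26; EF_H = 26+14 = 40
Expected project duration μ = 40 days. Critical path: C → F → G → H.

Backward pass:
LF_H = 40; LS_H = 40−14 = 26
LF_G = LS_H = 26; LS_G = 26−8 = 18
LF_F = LS_G = 18; LS_F = 18−6 = 12
LF_E = LS_H = 26; LS_E = 26−2 = 24
LF_D = LS_H = 26; LS_D = 26−2 = 24
LF_C = min(LS_D=24, LS_F=12) = 12; LS_C = 12−12 = 0
LF_B = min(LS_E=24, LS_G=18) = 18; LS_B = 18−9 = 9
LF_A = min(LS_D=24, LS_F=12) = 12; LS_A = 12−8 = 4
Slack_B = LS_B − ES_B = 9 − 0 = 9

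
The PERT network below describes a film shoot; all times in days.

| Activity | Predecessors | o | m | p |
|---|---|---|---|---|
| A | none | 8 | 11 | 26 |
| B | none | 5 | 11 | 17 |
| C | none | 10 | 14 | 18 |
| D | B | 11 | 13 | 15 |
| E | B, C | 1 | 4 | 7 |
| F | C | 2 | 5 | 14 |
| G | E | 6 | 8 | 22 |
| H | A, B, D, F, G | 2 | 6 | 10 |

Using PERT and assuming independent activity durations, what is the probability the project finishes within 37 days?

te_A = (8 + 4·11 + 26)/6 = 78/6 = 13; σ²_A = ((26−8)/6)² = 9.000
te_B = (5 + 4·11 + 17)/6 = 66/6 = 11; σ²_B = ((17−5)/6)² = 4.000
te_C = (10 + 4·14 + 18)/6 = 84/6 = 14; σ²_C = ((18−10)/6)² = 1.778
te_D = (11 + 4·13 + 15)/6 = 78/6 = 13; σ²_D = ((15−11)/6)² = 0.444
te_E = (1 + 4·4 + 7)/6 = 24/6 = 4; σ²_E = ((7−1)/6)² = 1.000
te_F = (2 + 4·5 + 14)/6 = 36/6 = 6; σ²_F = ((14−2)/6)² = 4.000
te_G = (6 + 4·8 + 22)/6 = 60/6 = 10; σ²_G = ((22−6)/6)² = 7.111
te_H = (2 + 4·6 + 10)/6 = 36/6 = 6; σ²_H = ((10−2)/6)² = 1.778

Forward pass:
ES_A = 0; EF_A = 13
ES_B = 0; EF_B = 11
ES_C = 0; EF_C = 14
ES_D = 11; EF_D = 11+13 = 24
ES_E = max(EF_B=11, EF_C=14) = 14; EF_E = 14+4 = 18
ES_F = 14; EF_F = 14+6 = 20
ES_G = 18; EF_G = 18+10 = 28
ES_H = max(EF_A=13, EF_B=11, EF_D=24, EF_F=20, EF_G=28) = 28; EF_H = 28+6 = 34
Expected project duration μ = 34 days. Critical path: C → E → G → H.

Variance along critical path = 1.778 + 1.000 + 7.111 + 1.778 = 11.667; σ = √11.667 = 3.416 days.
Z = (37 − 34) / 3.416 = 0.878
P(T ≤ 37) = Φ(0.878) ≈ 0.810

0.810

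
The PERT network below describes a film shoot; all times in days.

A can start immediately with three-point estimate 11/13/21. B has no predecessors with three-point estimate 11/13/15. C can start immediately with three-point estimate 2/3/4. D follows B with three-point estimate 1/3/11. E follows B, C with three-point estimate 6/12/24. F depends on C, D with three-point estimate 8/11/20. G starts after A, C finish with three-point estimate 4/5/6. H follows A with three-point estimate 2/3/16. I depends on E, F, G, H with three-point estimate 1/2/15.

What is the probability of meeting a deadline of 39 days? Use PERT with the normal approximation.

te_A = (11 + 4·13 + 21)/6 = 84/6 = 14; σ²_A = ((21−11)/6)² = 2.778
te_B = (11 + 4·13 + 15)/6 = 78/6 = 13; σ²_B = ((15−11)/6)² = 0.444
te_C = (2 + 4·3 + 4)/6 = 18/6 = 3; σ²_C = ((4−2)/6)² = 0.111
te_D = (1 + 4·3 + 11)/6 = 24/6 = 4; σ²_D = ((11−1)/6)² = 2.778
te_E = (6 + 4·12 + 24)/6 = 78/6 = 13; σ²_E = ((24−6)/6)² = 9.000
te_F = (8 + 4·11 + 20)/6 = 72/6 = 12; σ²_F = ((20−8)/6)² = 4.000
te_G = (4 + 4·5 + 6)/6 = 30/6 = 5; σ²_G = ((6−4)/6)² = 0.111
te_H = (2 + 4·3 + 16)/6 = 30/6 = 5; σ²_H = ((16−2)/6)² = 5.444
te_I = (1 + 4·2 + 15)/6 = 24/6 = 4; σ²_I = ((15−1)/6)² = 5.444

Forward pass:
ES_A = 0; EF_A = 14
ES_B = 0; EF_B = 13
ES_C = 0; EF_C = 3
ES_D = 13; EF_D = 13+4 = 17
ES_E = max(EF_B=13, EF_C=3) = 13; EF_E = 13+13 = 26
ES_F = max(EF_C=3, EF_D=17) = 17; EF_F = 17+12 = 29
ES_G = max(EF_A=14, EF_C=3) = 14; EF_G = 14+5 = 19
ES_H = 14; EF_H = 14+5 = 19
ES_I = max(EF_E=26, EF_F=29, EF_G=19, EF_H=19) = 29; EF_I = 29+4 = 33
Expected project duration μ = 33 days. Critical path: B → D → F → I.

Variance along critical path = 0.444 + 2.778 + 4.000 + 5.444 = 12.667; σ = √12.667 = 3.559 days.
Z = (39 − 33) / 3.559 = 1.686
P(T ≤ 39) = Φ(1.686) ≈ 0.954

0.954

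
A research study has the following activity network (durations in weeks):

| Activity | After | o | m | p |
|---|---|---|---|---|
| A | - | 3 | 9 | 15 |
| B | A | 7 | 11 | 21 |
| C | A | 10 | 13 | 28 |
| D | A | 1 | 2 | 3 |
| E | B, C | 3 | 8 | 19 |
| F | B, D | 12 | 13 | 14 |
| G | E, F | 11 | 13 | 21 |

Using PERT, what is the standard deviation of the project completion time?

te_A = (3 + 4·9 + 15)/6 = 54/6 = 9; σ²_A = ((15−3)/6)² = 4.000
te_B = (7 + 4·11 + 21)/6 = 72/6 = 12; σ²_B = ((21−7)/6)² = 5.444
te_C = (10 + 4·13 + 28)/6 = 90/6 = 15; σ²_C = ((28−10)/6)² = 9.000
te_D = (1 + 4·2 + 3)/6 = 12/6 = 2; σ²_D = ((3−1)/6)² = 0.111
te_E = (3 + 4·8 + 19)/6 = 54/6 = 9; σ²_E = ((19−3)/6)² = 7.111
te_F = (12 + 4·13 + 14)/6 = 78/6 = 13; σ²_F = ((14−12)/6)² = 0.111
te_G = (11 + 4·13 + 21)/6 = 84/6 = 14; σ²_G = ((21−11)/6)² = 2.778

Forward pass:
ES_A = 0; EF_A = 9
ES_B = 9; EF_B = 9+12 = 21
ES_C = 9; EF_C = 9+15 = 24
ES_D = 9; EF_D = 9+2 = 11
ES_E = max(EF_B=21, EF_C=24) = 24; EF_E = 24+9 = 33
ES_F = max(EF_B=21, EF_D=11) = 21; EF_F = 21+13 = 34
ES_G = max(EF_E=33, EF_F=34) = 34; EF_G = 34+14 = 48
Expected project duration μ = 48 weeks. Critical path: A → B → F → G.

Variance along critical path = 4.000 + 5.444 + 0.111 + 2.778 = 12.333
σ = √12.333 = 3.512 weeks

3.51 weeks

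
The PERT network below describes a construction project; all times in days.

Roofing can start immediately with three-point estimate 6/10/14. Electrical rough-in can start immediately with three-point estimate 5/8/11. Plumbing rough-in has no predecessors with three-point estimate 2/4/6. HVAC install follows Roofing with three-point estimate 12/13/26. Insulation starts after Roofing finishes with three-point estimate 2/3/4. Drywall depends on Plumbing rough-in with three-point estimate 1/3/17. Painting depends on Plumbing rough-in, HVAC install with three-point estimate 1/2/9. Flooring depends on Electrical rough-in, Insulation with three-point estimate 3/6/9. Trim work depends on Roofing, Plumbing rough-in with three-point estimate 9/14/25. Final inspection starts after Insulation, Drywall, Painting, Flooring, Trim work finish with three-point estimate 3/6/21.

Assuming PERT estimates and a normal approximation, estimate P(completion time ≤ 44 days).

0.970

te_Roofing = (6 + 4·10 + 14)/6 = 60/6 = 10; σ²_Roofing = ((14−6)/6)² = 1.778
te_Electrical rough-in = (5 + 4·8 + 11)/6 = 48/6 = 8; σ²_Electrical rough-in = ((11−5)/6)² = 1.000
te_Plumbing rough-in = (2 + 4·4 + 6)/6 = 24/6 = 4; σ²_Plumbing rough-in = ((6−2)/6)² = 0.444
te_HVAC install = (12 + 4·13 + 26)/6 = 90/6 = 15; σ²_HVAC install = ((26−12)/6)² = 5.444
te_Insulation = (2 + 4·3 + 4)/6 = 18/6 = 3; σ²_Insulation = ((4−2)/6)² = 0.111
te_Drywall = (1 + 4·3 + 17)/6 = 30/6 = 5; σ²_Drywall = ((17−1)/6)² = 7.111
te_Painting = (1 + 4·2 + 9)/6 = 18/6 = 3; σ²_Painting = ((9−1)/6)² = 1.778
te_Flooring = (3 + 4·6 + 9)/6 = 36/6 = 6; σ²_Flooring = ((9−3)/6)² = 1.000
te_Trim work = (9 + 4·14 + 25)/6 = 90/6 = 15; σ²_Trim work = ((25−9)/6)² = 7.111
te_Final inspection = (3 + 4·6 + 21)/6 = 48/6 = 8; σ²_Final inspection = ((21−3)/6)² = 9.000

Forward pass:
ES_Roofing = 0; EF_Roofing = 10
ES_Electrical rough-in = 0; EF_Electrical rough-in = 8
ES_Plumbing rough-in = 0; EF_Plumbing rough-in = 4
ES_HVAC install = 10; EF_HVAC install = 10+15 = 25
ES_Insulation = 10; EF_Insulation = 10+3 = 13
ES_Drywall = 4; EF_Drywall = 4+5 = 9
ES_Painting = max(EF_Plumbing rough-in=4, EF_HVAC install=25) = 25; EF_Painting = 25+3 = 28
ES_Flooring = max(EF_Electrical rough-in=8, EF_Insulation=13) = 13; EF_Flooring = 13+6 = 19
ES_Trim work = max(EF_Roofing=10, EF_Plumbing rough-in=4) = 10; EF_Trim work = 10+15 = 25
ES_Final inspection = max(EF_Insulation=13, EF_Drywall=9, EF_Painting=28, EF_Flooring=19, EF_Trim work=25) = 28; EF_Final inspection = 28+8 = 36
Expected project duration μ = 36 days. Critical path: Roofing → HVAC install → Painting → Final inspection.

Variance along critical path = 1.778 + 5.444 + 1.778 + 9.000 = 18.000; σ = √18.000 = 4.243 days.
Z = (44 − 36) / 4.243 = 1.886
P(T ≤ 44) = Φ(1.886) ≈ 0.970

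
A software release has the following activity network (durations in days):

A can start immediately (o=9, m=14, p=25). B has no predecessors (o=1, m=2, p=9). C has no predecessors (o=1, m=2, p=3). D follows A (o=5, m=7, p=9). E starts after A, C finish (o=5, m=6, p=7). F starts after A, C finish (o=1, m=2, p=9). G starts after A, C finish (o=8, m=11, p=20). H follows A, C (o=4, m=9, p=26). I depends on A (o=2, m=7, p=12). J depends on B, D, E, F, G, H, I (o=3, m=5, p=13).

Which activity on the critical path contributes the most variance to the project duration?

A

te_A = (9 + 4·14 + 25)/6 = 90/6 = 15; σ²_A = ((25−9)/6)² = 7.111
te_B = (1 + 4·2 + 9)/6 = 18/6 = 3; σ²_B = ((9−1)/6)² = 1.778
te_C = (1 + 4·2 + 3)/6 = 12/6 = 2; σ²_C = ((3−1)/6)² = 0.111
te_D = (5 + 4·7 + 9)/6 = 42/6 = 7; σ²_D = ((9−5)/6)² = 0.444
te_E = (5 + 4·6 + 7)/6 = 36/6 = 6; σ²_E = ((7−5)/6)² = 0.111
te_F = (1 + 4·2 + 9)/6 = 18/6 = 3; σ²_F = ((9−1)/6)² = 1.778
te_G = (8 + 4·11 + 20)/6 = 72/6 = 12; σ²_G = ((20−8)/6)² = 4.000
te_H = (4 + 4·9 + 26)/6 = 66/6 = 11; σ²_H = ((26−4)/6)² = 13.444
te_I = (2 + 4·7 + 12)/6 = 42/6 = 7; σ²_I = ((12−2)/6)² = 2.778
te_J = (3 + 4·5 + 13)/6 = 36/6 = 6; σ²_J = ((13−3)/6)² = 2.778

Forward pass:
ES_A = 0; EF_A = 15
ES_B = 0; EF_B = 3
ES_C = 0; EF_C = 2
ES_D = 15; EF_D = 15+7 = 22
ES_E = max(EF_A=15, EF_C=2) = 15; EF_E = 15+6 = 21
ES_F = max(EF_A=15, EF_C=2) = 15; EF_F = 15+3 = 18
ES_G = max(EF_A=15, EF_C=2) = 15; EF_G = 15+12 = 27
ES_H = max(EF_A=15, EF_C=2) = 15; EF_H = 15+11 = 26
ES_I = 15; EF_I = 15+7 = 22
ES_J = max(EF_B=3, EF_D=22, EF_E=21, EF_F=18, EF_G=27, EF_H=26, EF_I=22) = 27; EF_J = 27+6 = 33
Expected project duration μ = 33 days. Critical path: A → G → J.

Variances on critical path: σ²_A=7.111, σ²_G=4.000, σ²_J=2.778.
Largest is σ²_A = 7.111.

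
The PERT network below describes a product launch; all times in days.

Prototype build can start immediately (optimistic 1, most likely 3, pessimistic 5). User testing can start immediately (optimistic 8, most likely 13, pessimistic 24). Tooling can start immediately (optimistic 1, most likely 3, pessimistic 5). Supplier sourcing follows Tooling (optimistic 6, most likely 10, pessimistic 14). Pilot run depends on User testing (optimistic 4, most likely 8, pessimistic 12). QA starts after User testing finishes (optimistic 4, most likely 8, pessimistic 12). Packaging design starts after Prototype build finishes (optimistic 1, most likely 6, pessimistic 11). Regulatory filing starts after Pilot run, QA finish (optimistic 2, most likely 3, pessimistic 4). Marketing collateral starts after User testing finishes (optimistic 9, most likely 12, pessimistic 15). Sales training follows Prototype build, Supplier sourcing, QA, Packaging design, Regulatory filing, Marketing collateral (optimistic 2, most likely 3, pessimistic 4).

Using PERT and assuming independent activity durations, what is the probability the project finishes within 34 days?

te_Prototype build = (1 + 4·3 + 5)/6 = 18/6 = 3; σ²_Prototype build = ((5−1)/6)² = 0.444
te_User testing = (8 + 4·13 + 24)/6 = 84/6 = 14; σ²_User testing = ((24−8)/6)² = 7.111
te_Tooling = (1 + 4·3 + 5)/6 = 18/6 = 3; σ²_Tooling = ((5−1)/6)² = 0.444
te_Supplier sourcing = (6 + 4·10 + 14)/6 = 60/6 = 10; σ²_Supplier sourcing = ((14−6)/6)² = 1.778
te_Pilot run = (4 + 4·8 + 12)/6 = 48/6 = 8; σ²_Pilot run = ((12−4)/6)² = 1.778
te_QA = (4 + 4·8 + 12)/6 = 48/6 = 8; σ²_QA = ((12−4)/6)² = 1.778
te_Packaging design = (1 + 4·6 + 11)/6 = 36/6 = 6; σ²_Packaging design = ((11−1)/6)² = 2.778
te_Regulatory filing = (2 + 4·3 + 4)/6 = 18/6 = 3; σ²_Regulatory filing = ((4−2)/6)² = 0.111
te_Marketing collateral = (9 + 4·12 + 15)/6 = 72/6 = 12; σ²_Marketing collateral = ((15−9)/6)² = 1.000
te_Sales training = (2 + 4·3 + 4)/6 = 18/6 = 3; σ²_Sales training = ((4−2)/6)² = 0.111

Forward pass:
ES_Prototype build = 0; EF_Prototype build = 3
ES_User testing = 0; EF_User testing = 14
ES_Tooling = 0; EF_Tooling = 3
ES_Supplier sourcing = 3; EF_Supplier sourcing = 3+10 = 13
ES_Pilot run = 14; EF_Pilot run = 14+8 = 22
ES_QA = 14; EF_QA = 14+8 = 22
ES_Packaging design = 3; EF_Packaging design = 3+6 = 9
ES_Regulatory filing = max(EF_Pilot run=22, EF_QA=22) = 22; EF_Regulatory filing = 22+3 = 25
ES_Marketing collateral = 14; EF_Marketing collateral = 14+12 = 26
ES_Sales training = max(EF_Prototype build=3, EF_Supplier sourcing=13, EF_QA=22, EF_Packaging design=9, EF_Regulatory filing=25, EF_Marketing collateral=26) = 26; EF_Sales training = 26+3 = 29
Expected project duration μ = 29 days. Critical path: User testing → Marketing collateral → Sales training.

Variance along critical path = 7.111 + 1.000 + 0.111 = 8.222; σ = √8.222 = 2.867 days.
Z = (34 − 29) / 2.867 = 1.744
P(T ≤ 34) = Φ(1.744) ≈ 0.959

0.959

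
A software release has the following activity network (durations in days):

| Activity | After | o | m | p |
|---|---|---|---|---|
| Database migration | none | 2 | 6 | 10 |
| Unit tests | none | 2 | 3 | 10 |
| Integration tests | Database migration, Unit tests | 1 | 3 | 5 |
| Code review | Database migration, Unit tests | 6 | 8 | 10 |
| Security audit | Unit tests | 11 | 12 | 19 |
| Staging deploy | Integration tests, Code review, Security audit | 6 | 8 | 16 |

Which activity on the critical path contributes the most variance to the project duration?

Staging deploy

te_Database migration = (2 + 4·6 + 10)/6 = 36/6 = 6; σ²_Database migration = ((10−2)/6)² = 1.778
te_Unit tests = (2 + 4·3 + 10)/6 = 24/6 = 4; σ²_Unit tests = ((10−2)/6)² = 1.778
te_Integration tests = (1 + 4·3 + 5)/6 = 18/6 = 3; σ²_Integration tests = ((5−1)/6)² = 0.444
te_Code review = (6 + 4·8 + 10)/6 = 48/6 = 8; σ²_Code review = ((10−6)/6)² = 0.444
te_Security audit = (11 + 4·12 + 19)/6 = 78/6 = 13; σ²_Security audit = ((19−11)/6)² = 1.778
te_Staging deploy = (6 + 4·8 + 16)/6 = 54/6 = 9; σ²_Staging deploy = ((16−6)/6)² = 2.778

Forward pass:
ES_Database migration = 0; EF_Database migration = 6
ES_Unit tests = 0; EF_Unit tests = 4
ES_Integration tests = max(EF_Database migration=6, EF_Unit tests=4) = 6; EF_Integration tests = 6+3 = 9
ES_Code review = max(EF_Database migration=6, EF_Unit tests=4) = 6; EF_Code review = 6+8 = 14
ES_Security audit = 4; EF_Security audit = 4+13 = 17
ES_Staging deploy = max(EF_Integration tests=9, EF_Code review=14, EF_Security audit=17) = 17; EF_Staging deploy = 17+9 = 26
Expected project duration μ = 26 days. Critical path: Unit tests → Security audit → Staging deploy.

Variances on critical path: σ²_Unit tests=1.778, σ²_Security audit=1.778, σ²_Staging deploy=2.778.
Largest is σ²_Staging deploy = 2.778.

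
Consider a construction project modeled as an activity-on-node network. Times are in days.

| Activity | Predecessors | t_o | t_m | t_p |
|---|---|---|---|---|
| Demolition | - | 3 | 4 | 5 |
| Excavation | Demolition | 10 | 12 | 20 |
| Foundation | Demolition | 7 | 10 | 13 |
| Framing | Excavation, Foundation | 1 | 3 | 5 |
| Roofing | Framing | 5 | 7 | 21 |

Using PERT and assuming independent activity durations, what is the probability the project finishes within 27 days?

te_Demolition = (3 + 4·4 + 5)/6 = 24/6 = 4; σ²_Demolition = ((5−3)/6)² = 0.111
te_Excavation = (10 + 4·12 + 20)/6 = 78/6 = 13; σ²_Excavation = ((20−10)/6)² = 2.778
te_Foundation = (7 + 4·10 + 13)/6 = 60/6 = 10; σ²_Foundation = ((13−7)/6)² = 1.000
te_Framing = (1 + 4·3 + 5)/6 = 18/6 = 3; σ²_Framing = ((5−1)/6)² = 0.444
te_Roofing = (5 + 4·7 + 21)/6 = 54/6 = 9; σ²_Roofing = ((21−5)/6)² = 7.111

Forward pass:
ES_Demolition = 0; EF_Demolition = 4
ES_Excavation = 4; EF_Excavation = 4+13 = 17
ES_Foundation = 4; EF_Foundation = 4+10 = 14
ES_Framing = max(EF_Excavation=17, EF_Foundation=14) = 17; EF_Framing = 17+3 = 20
ES_Roofing = 20; EF_Roofing = 20+9 = 29
Expected project duration μ = 29 days. Critical path: Demolition → Excavation → Framing → Roofing.

Variance along critical path = 0.111 + 2.778 + 0.444 + 7.111 = 10.444; σ = √10.444 = 3.232 days.
Z = (27 − 29) / 3.232 = -0.619
P(T ≤ 27) = Φ(-0.619) ≈ 0.268

0.268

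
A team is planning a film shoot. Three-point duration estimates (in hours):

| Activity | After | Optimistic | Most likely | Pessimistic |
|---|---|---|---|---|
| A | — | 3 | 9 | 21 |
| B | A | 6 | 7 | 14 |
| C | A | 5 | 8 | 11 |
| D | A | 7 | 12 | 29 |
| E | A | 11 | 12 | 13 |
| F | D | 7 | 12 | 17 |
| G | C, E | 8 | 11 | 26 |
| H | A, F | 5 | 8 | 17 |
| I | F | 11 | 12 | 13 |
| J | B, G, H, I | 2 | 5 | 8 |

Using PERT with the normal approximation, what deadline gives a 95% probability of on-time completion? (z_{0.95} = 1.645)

te_A = (3 + 4·9 + 21)/6 = 60/6 = 10; σ²_A = ((21−3)/6)² = 9.000
te_B = (6 + 4·7 + 14)/6 = 48/6 = 8; σ²_B = ((14−6)/6)² = 1.778
te_C = (5 + 4·8 + 11)/6 = 48/6 = 8; σ²_C = ((11−5)/6)² = 1.000
te_D = (7 + 4·12 + 29)/6 = 84/6 = 14; σ²_D = ((29−7)/6)² = 13.444
te_E = (11 + 4·12 + 13)/6 = 72/6 = 12; σ²_E = ((13−11)/6)² = 0.111
te_F = (7 + 4·12 + 17)/6 = 72/6 = 12; σ²_F = ((17−7)/6)² = 2.778
te_G = (8 + 4·11 + 26)/6 = 78/6 = 13; σ²_G = ((26−8)/6)² = 9.000
te_H = (5 + 4·8 + 17)/6 = 54/6 = 9; σ²_H = ((17−5)/6)² = 4.000
te_I = (11 + 4·12 + 13)/6 = 72/6 = 12; σ²_I = ((13−11)/6)² = 0.111
te_J = (2 + 4·5 + 8)/6 = 30/6 = 5; σ²_J = ((8−2)/6)² = 1.000

Forward pass:
ES_A = 0; EF_A = 10
ES_B = 10; EF_B = 10+8 = 18
ES_C = 10; EF_C = 10+8 = 18
ES_D = 10; EF_D = 10+14 = 24
ES_E = 10; EF_E = 10+12 = 22
ES_F = 24; EF_F = 24+12 = 36
ES_G = max(EF_C=18, EF_E=22) = 22; EF_G = 22+13 = 35
ES_H = max(EF_A=10, EF_F=36) = 36; EF_H = 36+9 = 45
ES_I = 36; EF_I = 36+12 = 48
ES_J = max(EF_B=18, EF_G=35, EF_H=45, EF_I=48) = 48; EF_J = 48+5 = 53
Expected project duration μ = 53 hours. Critical path: A → D → F → I → J.

Variance along critical path = 9.000 + 13.444 + 2.778 + 0.111 + 1.000 = 26.333; σ = 5.132 hours.
D = μ + z·σ = 53 + 1.645·5.132 = 61.4 hours

61.4 hours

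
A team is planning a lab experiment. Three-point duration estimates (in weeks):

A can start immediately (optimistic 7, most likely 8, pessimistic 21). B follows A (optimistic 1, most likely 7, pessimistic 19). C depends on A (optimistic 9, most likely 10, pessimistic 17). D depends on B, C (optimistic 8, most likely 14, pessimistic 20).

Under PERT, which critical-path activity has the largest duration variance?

te_A = (7 + 4·8 + 21)/6 = 60/6 = 10; σ²_A = ((21−7)/6)² = 5.444
te_B = (1 + 4·7 + 19)/6 = 48/6 = 8; σ²_B = ((19−1)/6)² = 9.000
te_C = (9 + 4·10 + 17)/6 = 66/6 = 11; σ²_C = ((17−9)/6)² = 1.778
te_D = (8 + 4·14 + 20)/6 = 84/6 = 14; σ²_D = ((20−8)/6)² = 4.000

Forward pass:
ES_A = 0; EF_A = 10
ES_B = 10; EF_B = 10+8 = 18
ES_C = 10; EF_C = 10+11 = 21
ES_D = max(EF_B=18, EF_C=21) = 21; EF_D = 21+14 = 35
Expected project duration μ = 35 weeks. Critical path: A → C → D.

Variances on critical path: σ²_A=5.444, σ²_C=1.778, σ²_D=4.000.
Largest is σ²_A = 5.444.

A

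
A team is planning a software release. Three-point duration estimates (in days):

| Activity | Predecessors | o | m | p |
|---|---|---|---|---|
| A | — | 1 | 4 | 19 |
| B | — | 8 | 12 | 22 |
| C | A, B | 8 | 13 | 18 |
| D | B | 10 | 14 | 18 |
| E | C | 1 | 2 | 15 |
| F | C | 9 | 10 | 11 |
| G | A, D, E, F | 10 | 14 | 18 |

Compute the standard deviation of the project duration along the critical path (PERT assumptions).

3.18 days

te_A = (1 + 4·4 + 19)/6 = 36/6 = 6; σ²_A = ((19−1)/6)² = 9.000
te_B = (8 + 4·12 + 22)/6 = 78/6 = 13; σ²_B = ((22−8)/6)² = 5.444
te_C = (8 + 4·13 + 18)/6 = 78/6 = 13; σ²_C = ((18−8)/6)² = 2.778
te_D = (10 + 4·14 + 18)/6 = 84/6 = 14; σ²_D = ((18−10)/6)² = 1.778
te_E = (1 + 4·2 + 15)/6 = 24/6 = 4; σ²_E = ((15−1)/6)² = 5.444
te_F = (9 + 4·10 + 11)/6 = 60/6 = 10; σ²_F = ((11−9)/6)² = 0.111
te_G = (10 + 4·14 + 18)/6 = 84/6 = 14; σ²_G = ((18−10)/6)² = 1.778

Forward pass:
ES_A = 0; EF_A = 6
ES_B = 0; EF_B = 13
ES_C = max(EF_A=6, EF_B=13) = 13; EF_C = 13+13 = 26
ES_D = 13; EF_D = 13+14 = 27
ES_E = 26; EF_E = 26+4 = 30
ES_F = 26; EF_F = 26+10 = 36
ES_G = max(EF_A=6, EF_D=27, EF_E=30, EF_F=36) = 36; EF_G = 36+14 = 50
Expected project duration μ = 50 days. Critical path: B → C → F → G.

Variance along critical path = 5.444 + 2.778 + 0.111 + 1.778 = 10.111
σ = √10.111 = 3.180 days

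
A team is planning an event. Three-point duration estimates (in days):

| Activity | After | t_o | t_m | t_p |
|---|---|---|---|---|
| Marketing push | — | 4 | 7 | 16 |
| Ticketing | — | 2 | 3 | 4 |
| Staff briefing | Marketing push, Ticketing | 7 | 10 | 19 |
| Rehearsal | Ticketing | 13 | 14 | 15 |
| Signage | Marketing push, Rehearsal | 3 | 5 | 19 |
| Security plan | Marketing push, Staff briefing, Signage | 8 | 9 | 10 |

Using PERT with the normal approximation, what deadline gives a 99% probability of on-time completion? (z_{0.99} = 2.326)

te_Marketing push = (4 + 4·7 + 16)/6 = 48/6 = 8; σ²_Marketing push = ((16−4)/6)² = 4.000
te_Ticketing = (2 + 4·3 + 4)/6 = 18/6 = 3; σ²_Ticketing = ((4−2)/6)² = 0.111
te_Staff briefing = (7 + 4·10 + 19)/6 = 66/6 = 11; σ²_Staff briefing = ((19−7)/6)² = 4.000
te_Rehearsal = (13 + 4·14 + 15)/6 = 84/6 = 14; σ²_Rehearsal = ((15−13)/6)² = 0.111
te_Signage = (3 + 4·5 + 19)/6 = 42/6 = 7; σ²_Signage = ((19−3)/6)² = 7.111
te_Security plan = (8 + 4·9 + 10)/6 = 54/6 = 9; σ²_Security plan = ((10−8)/6)² = 0.111

Forward pass:
ES_Marketing push = 0; EF_Marketing push = 8
ES_Ticketing = 0; EF_Ticketing = 3
ES_Staff briefing = max(EF_Marketing push=8, EF_Ticketing=3) = 8; EF_Staff briefing = 8+11 = 19
ES_Rehearsal = 3; EF_Rehearsal = 3+14 = 17
ES_Signage = max(EF_Marketing push=8, EF_Rehearsal=17) = 17; EF_Signage = 17+7 = 24
ES_Security plan = max(EF_Marketing push=8, EF_Staff briefing=19, EF_Signage=24) = 24; EF_Security plan = 24+9 = 33
Expected project duration μ = 33 days. Critical path: Ticketing → Rehearsal → Signage → Security plan.

Variance along critical path = 0.111 + 0.111 + 7.111 + 0.111 = 7.444; σ = 2.728 days.
D = μ + z·σ = 33 + 2.326·2.728 = 39.3 days

39.3 days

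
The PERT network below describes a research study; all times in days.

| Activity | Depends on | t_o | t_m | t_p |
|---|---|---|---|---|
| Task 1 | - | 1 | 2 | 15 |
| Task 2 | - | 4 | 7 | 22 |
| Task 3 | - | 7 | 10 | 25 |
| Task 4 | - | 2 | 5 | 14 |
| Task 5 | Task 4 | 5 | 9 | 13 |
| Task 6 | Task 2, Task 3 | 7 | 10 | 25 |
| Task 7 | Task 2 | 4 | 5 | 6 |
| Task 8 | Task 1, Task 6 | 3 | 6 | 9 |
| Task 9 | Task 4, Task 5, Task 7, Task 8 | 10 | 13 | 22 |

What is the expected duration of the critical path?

te_Task 1 = (1 + 4·2 + 15)/6 = 24/6 = 4
te_Task 2 = (4 + 4·7 + 22)/6 = 54/6 = 9
te_Task 3 = (7 + 4·10 + 25)/6 = 72/6 = 12
te_Task 4 = (2 + 4·5 + 14)/6 = 36/6 = 6
te_Task 5 = (5 + 4·9 + 13)/6 = 54/6 = 9
te_Task 6 = (7 + 4·10 + 25)/6 = 72/6 = 12
te_Task 7 = (4 + 4·5 + 6)/6 = 30/6 = 5
te_Task 8 = (3 + 4·6 + 9)/6 = 36/6 = 6
te_Task 9 = (10 + 4·13 + 22)/6 = 84/6 = 14

Forward pass:
ES_Task 1 = 0; EF_Task 1 = 4
ES_Task 2 = 0; EF_Task 2 = 9
ES_Task 3 = 0; EF_Task 3 = 12
ES_Task 4 = 0; EF_Task 4 = 6
ES_Task 5 = 6; EF_Task 5 = 6+9 = 15
ES_Task 6 = max(EF_Task 2=9, EF_Task 3=12) = 12; EF_Task 6 = 12+12 = 24
ES_Task 7 = 9; EF_Task 7 = 9+5 = 14
ES_Task 8 = max(EF_Task 1=4, EF_Task 6=24) = 24; EF_Task 8 = 24+6 = 30
ES_Task 9 = max(EF_Task 4=6, EF_Task 5=15, EF_Task 7=14, EF_Task 8=30) = 30; EF_Task 9 = 30+14 = 44
Expected project duration μ = 44 days. Critical path: Task 3 → Task 6 → Task 8 → Task 9.

44 days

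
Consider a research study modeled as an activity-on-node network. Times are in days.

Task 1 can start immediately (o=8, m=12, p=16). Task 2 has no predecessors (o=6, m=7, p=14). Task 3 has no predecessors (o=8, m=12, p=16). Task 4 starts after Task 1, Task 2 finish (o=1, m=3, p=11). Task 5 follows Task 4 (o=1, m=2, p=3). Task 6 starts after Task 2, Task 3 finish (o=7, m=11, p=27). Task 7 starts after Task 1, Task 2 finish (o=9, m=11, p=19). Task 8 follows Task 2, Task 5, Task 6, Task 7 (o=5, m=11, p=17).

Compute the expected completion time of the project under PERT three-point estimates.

te_Task 1 = (8 + 4·12 + 16)/6 = 72/6 = 12
te_Task 2 = (6 + 4·7 + 14)/6 = 48/6 = 8
te_Task 3 = (8 + 4·12 + 16)/6 = 72/6 = 12
te_Task 4 = (1 + 4·3 + 11)/6 = 24/6 = 4
te_Task 5 = (1 + 4·2 + 3)/6 = 12/6 = 2
te_Task 6 = (7 + 4·11 + 27)/6 = 78/6 = 13
te_Task 7 = (9 + 4·11 + 19)/6 = 72/6 = 12
te_Task 8 = (5 + 4·11 + 17)/6 = 66/6 = 11

Forward pass:
ES_Task 1 = 0; EF_Task 1 = 12
ES_Task 2 = 0; EF_Task 2 = 8
ES_Task 3 = 0; EF_Task 3 = 12
ES_Task 4 = max(EF_Task 1=12, EF_Task 2=8) = 12; EF_Task 4 = 12+4 = 16
ES_Task 5 = 16; EF_Task 5 = 16+2 = 18
ES_Task 6 = max(EF_Task 2=8, EF_Task 3=12) = 12; EF_Task 6 = 12+13 = 25
ES_Task 7 = max(EF_Task 1=12, EF_Task 2=8) = 12; EF_Task 7 = 12+12 = 24
ES_Task 8 = max(EF_Task 2=8, EF_Task 5=18, EF_Task 6=25, EF_Task 7=24) = 25; EF_Task 8 = 25+11 = 36
Expected project duration μ = 36 days. Critical path: Task 3 → Task 6 → Task 8.

36 days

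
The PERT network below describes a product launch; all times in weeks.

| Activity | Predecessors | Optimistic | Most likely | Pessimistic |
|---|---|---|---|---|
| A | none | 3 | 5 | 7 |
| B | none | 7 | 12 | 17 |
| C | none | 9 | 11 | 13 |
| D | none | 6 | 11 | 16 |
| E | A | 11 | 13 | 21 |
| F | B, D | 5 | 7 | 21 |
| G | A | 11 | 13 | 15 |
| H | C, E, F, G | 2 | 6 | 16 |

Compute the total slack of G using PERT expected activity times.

3 weeks

te_A = (3 + 4·5 + 7)/6 = 30/6 = 5
te_B = (7 + 4·12 + 17)/6 = 72/6 = 12
te_C = (9 + 4·11 + 13)/6 = 66/6 = 11
te_D = (6 + 4·11 + 16)/6 = 66/6 = 11
te_E = (11 + 4·13 + 21)/6 = 84/6 = 14
te_F = (5 + 4·7 + 21)/6 = 54/6 = 9
te_G = (11 + 4·13 + 15)/6 = 78/6 = 13
te_H = (2 + 4·6 + 16)/6 = 42/6 = 7

Forward pass:
ES_A = 0; EF_A = 5
ES_B = 0; EF_B = 12
ES_C = 0; EF_C = 11
ES_D = 0; EF_D = 11
ES_E = 5; EF_E = 5+14 = 19
ES_F = max(EF_B=12, EF_D=11) = 12; EF_F = 12+9 = 21
ES_G = 5; EF_G = 5+13 = 18
ES_H = max(EF_C=11, EF_E=19, EF_F=21, EF_G=18) = 21; EF_H = 21+7 = 28
Expected project duration μ = 28 weeks. Critical path: B → F → H.

Backward pass:
LF_H = 28; LS_H = 28−7 = 21
LF_G = LS_H = 21; LS_G = 21−13 = 8
LF_F = LS_H = 21; LS_F = 21−9 = 12
LF_E = LS_H = 21; LS_E = 21−14 = 7
LF_D = LS_F = 12; LS_D = 12−11 = 1
LF_C = LS_H = 21; LS_C = 21−11 = 10
LF_B = LS_F = 12; LS_B = 12−12 = 0
LF_A = min(LS_E=7, LS_G=8) = 7; LS_A = 7−5 = 2
Slack_G = LS_G − ES_G = 8 − 5 = 3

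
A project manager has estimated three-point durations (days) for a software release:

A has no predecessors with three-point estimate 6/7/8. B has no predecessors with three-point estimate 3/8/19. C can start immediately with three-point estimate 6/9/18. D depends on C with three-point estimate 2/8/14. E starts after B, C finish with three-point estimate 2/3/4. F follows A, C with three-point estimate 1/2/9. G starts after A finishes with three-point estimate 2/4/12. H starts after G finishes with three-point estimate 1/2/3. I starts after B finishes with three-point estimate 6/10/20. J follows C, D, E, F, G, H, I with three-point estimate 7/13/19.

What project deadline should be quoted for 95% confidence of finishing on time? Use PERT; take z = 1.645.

39.7 days

te_A = (6 + 4·7 + 8)/6 = 42/6 = 7; σ²_A = ((8−6)/6)² = 0.111
te_B = (3 + 4·8 + 19)/6 = 54/6 = 9; σ²_B = ((19−3)/6)² = 7.111
te_C = (6 + 4·9 + 18)/6 = 60/6 = 10; σ²_C = ((18−6)/6)² = 4.000
te_D = (2 + 4·8 + 14)/6 = 48/6 = 8; σ²_D = ((14−2)/6)² = 4.000
te_E = (2 + 4·3 + 4)/6 = 18/6 = 3; σ²_E = ((4−2)/6)² = 0.111
te_F = (1 + 4·2 + 9)/6 = 18/6 = 3; σ²_F = ((9−1)/6)² = 1.778
te_G = (2 + 4·4 + 12)/6 = 30/6 = 5; σ²_G = ((12−2)/6)² = 2.778
te_H = (1 + 4·2 + 3)/6 = 12/6 = 2; σ²_H = ((3−1)/6)² = 0.111
te_I = (6 + 4·10 + 20)/6 = 66/6 = 11; σ²_I = ((20−6)/6)² = 5.444
te_J = (7 + 4·13 + 19)/6 = 78/6 = 13; σ²_J = ((19−7)/6)² = 4.000

Forward pass:
ES_A = 0; EF_A = 7
ES_B = 0; EF_B = 9
ES_C = 0; EF_C = 10
ES_D = 10; EF_D = 10+8 = 18
ES_E = max(EF_B=9, EF_C=10) = 10; EF_E = 10+3 = 13
ES_F = max(EF_A=7, EF_C=10) = 10; EF_F = 10+3 = 13
ES_G = 7; EF_G = 7+5 = 12
ES_H = 12; EF_H = 12+2 = 14
ES_I = 9; EF_I = 9+11 = 20
ES_J = max(EF_C=10, EF_D=18, EF_E=13, EF_F=13, EF_G=12, EF_H=14, EF_I=20) = 20; EF_J = 20+13 = 33
Expected project duration μ = 33 days. Critical path: B → I → J.

Variance along critical path = 7.111 + 5.444 + 4.000 = 16.556; σ = 4.069 days.
D = μ + z·σ = 33 + 1.645·4.069 = 39.7 days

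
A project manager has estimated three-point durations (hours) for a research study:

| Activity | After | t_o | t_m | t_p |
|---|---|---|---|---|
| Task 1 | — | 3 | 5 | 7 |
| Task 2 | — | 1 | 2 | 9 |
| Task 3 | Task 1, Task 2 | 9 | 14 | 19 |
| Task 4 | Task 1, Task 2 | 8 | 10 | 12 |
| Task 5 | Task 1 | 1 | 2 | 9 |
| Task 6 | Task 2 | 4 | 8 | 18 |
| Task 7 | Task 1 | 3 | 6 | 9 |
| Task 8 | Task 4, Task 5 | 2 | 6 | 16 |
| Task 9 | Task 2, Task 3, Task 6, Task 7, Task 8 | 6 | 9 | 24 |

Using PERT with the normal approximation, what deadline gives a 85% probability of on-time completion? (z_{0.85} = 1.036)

te_Task 1 = (3 + 4·5 + 7)/6 = 30/6 = 5; σ²_Task 1 = ((7−3)/6)² = 0.444
te_Task 2 = (1 + 4·2 + 9)/6 = 18/6 = 3; σ²_Task 2 = ((9−1)/6)² = 1.778
te_Task 3 = (9 + 4·14 + 19)/6 = 84/6 = 14; σ²_Task 3 = ((19−9)/6)² = 2.778
te_Task 4 = (8 + 4·10 + 12)/6 = 60/6 = 10; σ²_Task 4 = ((12−8)/6)² = 0.444
te_Task 5 = (1 + 4·2 + 9)/6 = 18/6 = 3; σ²_Task 5 = ((9−1)/6)² = 1.778
te_Task 6 = (4 + 4·8 + 18)/6 = 54/6 = 9; σ²_Task 6 = ((18−4)/6)² = 5.444
te_Task 7 = (3 + 4·6 + 9)/6 = 36/6 = 6; σ²_Task 7 = ((9−3)/6)² = 1.000
te_Task 8 = (2 + 4·6 + 16)/6 = 42/6 = 7; σ²_Task 8 = ((16−2)/6)² = 5.444
te_Task 9 = (6 + 4·9 + 24)/6 = 66/6 = 11; σ²_Task 9 = ((24−6)/6)² = 9.000

Forward pass:
ES_Task 1 = 0; EF_Task 1 = 5
ES_Task 2 = 0; EF_Task 2 = 3
ES_Task 3 = max(EF_Task 1=5, EF_Task 2=3) = 5; EF_Task 3 = 5+14 = 19
ES_Task 4 = max(EF_Task 1=5, EF_Task 2=3) = 5; EF_Task 4 = 5+10 = 15
ES_Task 5 = 5; EF_Task 5 = 5+3 = 8
ES_Task 6 = 3; EF_Task 6 = 3+9 = 12
ES_Task 7 = 5; EF_Task 7 = 5+6 = 11
ES_Task 8 = max(EF_Task 4=15, EF_Task 5=8) = 15; EF_Task 8 = 15+7 = 22
ES_Task 9 = max(EF_Task 2=3, EF_Task 3=19, EF_Task 6=12, EF_Task 7=11, EF_Task 8=22) = 22; EF_Task 9 = 22+11 = 33
Expected project duration μ = 33 hours. Critical path: Task 1 → Task 4 → Task 8 → Task 9.

Variance along critical path = 0.444 + 0.444 + 5.444 + 9.000 = 15.333; σ = 3.916 hours.
D = μ + z·σ = 33 + 1.036·3.916 = 37.1 hours

37.1 hours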